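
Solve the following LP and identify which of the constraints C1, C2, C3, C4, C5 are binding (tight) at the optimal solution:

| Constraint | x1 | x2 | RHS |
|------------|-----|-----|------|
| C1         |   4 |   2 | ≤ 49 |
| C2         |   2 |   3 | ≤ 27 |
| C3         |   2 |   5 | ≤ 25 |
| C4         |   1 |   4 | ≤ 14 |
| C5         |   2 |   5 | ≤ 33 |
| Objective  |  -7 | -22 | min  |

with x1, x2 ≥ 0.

At x1 = 10, x2 = 1, compute slack b - a·x for each constraint:
  C1: 49 − 42 = 7  (slack)
  C2: 27 − 23 = 4  (slack)
  C3: 25 − 25 = 0  (binding)
  C4: 14 − 14 = 0  (binding)
  C5: 33 − 25 = 8  (slack)

Optimal: x1 = 10, x2 = 1
Binding: C3, C4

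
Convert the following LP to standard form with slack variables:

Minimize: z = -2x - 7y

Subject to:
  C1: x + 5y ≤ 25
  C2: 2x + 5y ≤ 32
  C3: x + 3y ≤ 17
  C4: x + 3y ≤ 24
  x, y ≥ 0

min z = -2x - 7y

s.t.
  x + 5y + s1 = 25
  2x + 5y + s2 = 32
  x + 3y + s3 = 17
  x + 3y + s4 = 24
  x, y, s1, s2, s3, s4 ≥ 0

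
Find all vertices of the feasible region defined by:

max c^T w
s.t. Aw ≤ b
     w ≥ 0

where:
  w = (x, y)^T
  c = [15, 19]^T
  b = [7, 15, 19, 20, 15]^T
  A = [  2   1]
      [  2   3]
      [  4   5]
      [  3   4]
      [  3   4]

(0, 0), (3.5, 0), (2.667, 1.667), (1, 3), (0, 3.75)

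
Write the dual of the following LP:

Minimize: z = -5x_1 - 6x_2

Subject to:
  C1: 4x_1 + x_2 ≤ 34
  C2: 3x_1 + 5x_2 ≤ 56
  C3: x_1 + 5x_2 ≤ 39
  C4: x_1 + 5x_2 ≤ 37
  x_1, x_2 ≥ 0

Primal min cᵀx s.t. Ax ≤ b, x ≥ 0  →  Dual max −bᵀy s.t. Aᵀy ≥ −c, y ≥ 0.

Maximize: z = -34y1 - 56y2 - 39y3 - 37y4

Subject to:
  4y1 + 3y2 + y3 + y4 ≥ 5
  y1 + 5y2 + 5y3 + 5y4 ≥ 6
  y1, y2, y3, y4 ≥ 0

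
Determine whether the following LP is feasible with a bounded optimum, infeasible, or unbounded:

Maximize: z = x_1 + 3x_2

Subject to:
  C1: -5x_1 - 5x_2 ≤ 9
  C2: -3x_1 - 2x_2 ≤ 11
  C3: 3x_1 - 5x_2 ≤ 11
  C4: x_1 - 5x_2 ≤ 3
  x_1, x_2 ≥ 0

Unbounded (objective can increase without bound)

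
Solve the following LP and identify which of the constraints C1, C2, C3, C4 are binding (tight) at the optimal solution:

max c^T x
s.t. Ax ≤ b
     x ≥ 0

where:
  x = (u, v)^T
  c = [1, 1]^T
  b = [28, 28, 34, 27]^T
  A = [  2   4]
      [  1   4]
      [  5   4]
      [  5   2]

At u = 2, v = 6, compute slack b - a·x for each constraint:
  C1: 28 − 28 = 0  (binding)
  C2: 28 − 26 = 2  (slack)
  C3: 34 − 34 = 0  (binding)
  C4: 27 − 22 = 5  (slack)

Optimal: u = 2, v = 6
Binding: C1, C3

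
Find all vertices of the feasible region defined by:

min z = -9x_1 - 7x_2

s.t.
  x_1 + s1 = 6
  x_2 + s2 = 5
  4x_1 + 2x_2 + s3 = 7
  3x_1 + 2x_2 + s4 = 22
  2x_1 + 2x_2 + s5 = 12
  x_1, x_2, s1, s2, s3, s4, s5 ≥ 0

(0, 0), (1.75, 0), (0, 3.5)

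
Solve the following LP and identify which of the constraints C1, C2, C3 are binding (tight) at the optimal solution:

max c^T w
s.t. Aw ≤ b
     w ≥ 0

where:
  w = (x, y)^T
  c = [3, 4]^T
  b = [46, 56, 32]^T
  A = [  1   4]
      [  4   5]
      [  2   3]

At x = 4, y = 8, compute slack b - a·x for each constraint:
  C1: 46 − 36 = 10  (slack)
  C2: 56 − 56 = 0  (binding)
  C3: 32 − 32 = 0  (binding)

Optimal: x = 4, y = 8
Binding: C2, C3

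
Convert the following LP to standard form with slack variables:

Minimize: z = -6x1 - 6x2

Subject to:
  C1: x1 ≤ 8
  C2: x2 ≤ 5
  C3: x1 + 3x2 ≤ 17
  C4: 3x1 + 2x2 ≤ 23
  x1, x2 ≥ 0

min z = -6x1 - 6x2

s.t.
  x1 + s1 = 8
  x2 + s2 = 5
  x1 + 3x2 + s3 = 17
  3x1 + 2x2 + s4 = 23
  x1, x2, s1, s2, s3, s4 ≥ 0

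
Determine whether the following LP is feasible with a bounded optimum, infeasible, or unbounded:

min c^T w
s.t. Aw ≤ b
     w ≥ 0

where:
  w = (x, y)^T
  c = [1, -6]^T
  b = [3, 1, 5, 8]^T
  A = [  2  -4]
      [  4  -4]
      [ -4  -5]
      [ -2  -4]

Unbounded (objective can decrease without bound)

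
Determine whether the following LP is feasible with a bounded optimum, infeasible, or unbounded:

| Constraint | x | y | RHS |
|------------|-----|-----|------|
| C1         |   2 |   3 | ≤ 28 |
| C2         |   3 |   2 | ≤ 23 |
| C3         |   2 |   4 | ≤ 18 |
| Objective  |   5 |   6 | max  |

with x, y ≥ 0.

Feasible with a bounded optimal solution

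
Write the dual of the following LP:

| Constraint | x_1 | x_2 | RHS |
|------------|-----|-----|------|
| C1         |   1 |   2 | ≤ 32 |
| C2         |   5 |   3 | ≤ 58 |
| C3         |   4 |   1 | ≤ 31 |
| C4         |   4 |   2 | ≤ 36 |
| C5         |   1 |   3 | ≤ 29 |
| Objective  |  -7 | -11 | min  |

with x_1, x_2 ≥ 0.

Primal min cᵀx s.t. Ax ≤ b, x ≥ 0  →  Dual max −bᵀy s.t. Aᵀy ≥ −c, y ≥ 0.

Maximize: z = -32y1 - 58y2 - 31y3 - 36y4 - 29y5

Subject to:
  y1 + 5y2 + 4y3 + 4y4 + y5 ≥ 7
  2y1 + 3y2 + y3 + 2y4 + 3y5 ≥ 11
  y1, y2, y3, y4, y5 ≥ 0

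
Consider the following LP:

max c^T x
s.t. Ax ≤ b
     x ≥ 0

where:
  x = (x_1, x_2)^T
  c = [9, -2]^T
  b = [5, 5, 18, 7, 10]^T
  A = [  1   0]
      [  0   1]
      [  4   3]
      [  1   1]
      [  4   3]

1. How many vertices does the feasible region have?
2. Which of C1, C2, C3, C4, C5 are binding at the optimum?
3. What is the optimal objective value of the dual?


1. 3
2. C5
3. 22.5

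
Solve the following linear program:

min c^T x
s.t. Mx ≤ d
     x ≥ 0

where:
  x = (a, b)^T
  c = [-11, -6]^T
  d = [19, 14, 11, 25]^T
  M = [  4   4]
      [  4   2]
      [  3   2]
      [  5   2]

Evaluate the objective at each vertex of the feasible region:
  z(0, 0) = 0
  z(3.5, 0) = -38.5
  z(3, 1) = -39  ←
  z(1.5, 3.25) = -36
  z(0, 4.75) = -28.5
The minimum is at a = 3, b = 1.

a = 3, b = 1, z = -39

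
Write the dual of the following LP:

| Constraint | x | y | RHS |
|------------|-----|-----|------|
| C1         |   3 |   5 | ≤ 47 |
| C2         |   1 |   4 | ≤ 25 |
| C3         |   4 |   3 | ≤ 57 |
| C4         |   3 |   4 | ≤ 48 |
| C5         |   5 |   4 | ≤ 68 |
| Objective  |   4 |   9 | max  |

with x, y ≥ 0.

Primal max cᵀx s.t. Ax ≤ b, x ≥ 0  →  Dual min bᵀy s.t. Aᵀy ≥ c, y ≥ 0.

Minimize: z = 47y1 + 25y2 + 57y3 + 48y4 + 68y5

Subject to:
  3y1 + y2 + 4y3 + 3y4 + 5y5 ≥ 4
  5y1 + 4y2 + 3y3 + 4y4 + 4y5 ≥ 9
  y1, y2, y3, y4, y5 ≥ 0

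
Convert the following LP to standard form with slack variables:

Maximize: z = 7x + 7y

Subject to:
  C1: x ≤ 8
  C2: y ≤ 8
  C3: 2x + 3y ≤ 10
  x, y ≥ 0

max z = 7x + 7y

s.t.
  x + s1 = 8
  y + s2 = 8
  2x + 3y + s3 = 10
  x, y, s1, s2, s3 ≥ 0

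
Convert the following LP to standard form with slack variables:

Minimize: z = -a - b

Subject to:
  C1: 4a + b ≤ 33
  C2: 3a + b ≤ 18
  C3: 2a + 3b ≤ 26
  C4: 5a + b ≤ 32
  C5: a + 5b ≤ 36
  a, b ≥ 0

min z = -a - b

s.t.
  4a + b + s1 = 33
  3a + b + s2 = 18
  2a + 3b + s3 = 26
  5a + b + s4 = 32
  a + 5b + s5 = 36
  a, b, s1, s2, s3, s4, s5 ≥ 0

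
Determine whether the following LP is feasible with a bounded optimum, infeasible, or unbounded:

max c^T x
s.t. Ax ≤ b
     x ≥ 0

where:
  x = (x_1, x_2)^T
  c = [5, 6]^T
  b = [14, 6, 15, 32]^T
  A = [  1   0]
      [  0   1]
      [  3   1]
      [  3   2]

Feasible with a bounded optimal solution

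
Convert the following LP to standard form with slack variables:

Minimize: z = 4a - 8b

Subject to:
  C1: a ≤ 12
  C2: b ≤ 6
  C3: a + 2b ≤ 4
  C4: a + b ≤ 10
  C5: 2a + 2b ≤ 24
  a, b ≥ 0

min z = 4a - 8b

s.t.
  a + s1 = 12
  b + s2 = 6
  a + 2b + s3 = 4
  a + b + s4 = 10
  2a + 2b + s5 = 24
  a, b, s1, s2, s3, s4, s5 ≥ 0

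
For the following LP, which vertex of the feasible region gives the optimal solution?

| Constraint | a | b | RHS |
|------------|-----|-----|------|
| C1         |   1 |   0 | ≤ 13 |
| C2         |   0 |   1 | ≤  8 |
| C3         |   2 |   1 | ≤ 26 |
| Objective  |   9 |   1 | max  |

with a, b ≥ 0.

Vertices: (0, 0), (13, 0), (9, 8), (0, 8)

Evaluate the objective at each vertex of the feasible region:
  z(0, 0) = 0
  z(13, 0) = 117  ←
  z(9, 8) = 89
  z(0, 8) = 8
The maximum is at a = 13, b = 0.

(13, 0)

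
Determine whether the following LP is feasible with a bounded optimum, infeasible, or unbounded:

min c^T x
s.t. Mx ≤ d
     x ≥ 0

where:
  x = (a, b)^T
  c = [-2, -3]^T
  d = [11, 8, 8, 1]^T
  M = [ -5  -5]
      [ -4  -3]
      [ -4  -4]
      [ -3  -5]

Unbounded (objective can decrease without bound)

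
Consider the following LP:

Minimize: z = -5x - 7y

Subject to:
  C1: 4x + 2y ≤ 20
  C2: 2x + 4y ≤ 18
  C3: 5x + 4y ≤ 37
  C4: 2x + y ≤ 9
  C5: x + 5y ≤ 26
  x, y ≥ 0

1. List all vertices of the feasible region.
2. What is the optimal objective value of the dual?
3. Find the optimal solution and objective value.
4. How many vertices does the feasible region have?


1. (0, 0), (4.5, 0), (3, 3), (0, 4.5)
2. -36
3. x = 3, y = 3, z = -36
4. 4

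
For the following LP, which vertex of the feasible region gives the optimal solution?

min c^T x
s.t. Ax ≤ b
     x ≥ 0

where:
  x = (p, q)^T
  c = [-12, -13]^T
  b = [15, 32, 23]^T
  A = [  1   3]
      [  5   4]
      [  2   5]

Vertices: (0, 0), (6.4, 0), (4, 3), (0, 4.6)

Evaluate the objective at each vertex of the feasible region:
  z(0, 0) = 0
  z(6.4, 0) = -76.8
  z(4, 3) = -87  ←
  z(0, 4.6) = -59.8
The minimum is at p = 4, q = 3.

(4, 3)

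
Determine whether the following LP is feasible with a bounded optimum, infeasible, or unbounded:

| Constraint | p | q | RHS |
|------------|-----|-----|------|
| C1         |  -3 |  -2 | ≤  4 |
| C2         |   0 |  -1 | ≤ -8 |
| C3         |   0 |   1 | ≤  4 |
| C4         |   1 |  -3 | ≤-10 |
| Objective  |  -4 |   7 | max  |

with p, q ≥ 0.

Infeasible (no feasible solution exists)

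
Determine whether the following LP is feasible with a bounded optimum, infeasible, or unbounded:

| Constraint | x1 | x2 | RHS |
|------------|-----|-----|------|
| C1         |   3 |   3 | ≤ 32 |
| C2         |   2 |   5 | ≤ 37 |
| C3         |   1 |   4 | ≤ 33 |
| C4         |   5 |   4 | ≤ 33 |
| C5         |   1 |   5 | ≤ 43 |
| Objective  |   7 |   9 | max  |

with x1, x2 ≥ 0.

Feasible with a bounded optimal solution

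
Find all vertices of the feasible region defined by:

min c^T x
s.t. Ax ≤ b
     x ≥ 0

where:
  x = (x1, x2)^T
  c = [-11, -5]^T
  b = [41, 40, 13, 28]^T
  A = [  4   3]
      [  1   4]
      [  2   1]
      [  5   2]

(0, 0), (5.6, 0), (2, 9), (1.714, 9.571), (0, 10)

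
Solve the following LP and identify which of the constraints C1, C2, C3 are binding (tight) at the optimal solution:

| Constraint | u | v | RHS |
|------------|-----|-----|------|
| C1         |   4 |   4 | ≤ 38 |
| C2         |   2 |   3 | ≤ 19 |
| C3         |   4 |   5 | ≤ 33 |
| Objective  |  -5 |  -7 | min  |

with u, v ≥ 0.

At u = 2, v = 5, compute slack b - a·x for each constraint:
  C1: 38 − 28 = 10  (slack)
  C2: 19 − 19 = 0  (binding)
  C3: 33 − 33 = 0  (binding)

Optimal: u = 2, v = 5
Binding: C2, C3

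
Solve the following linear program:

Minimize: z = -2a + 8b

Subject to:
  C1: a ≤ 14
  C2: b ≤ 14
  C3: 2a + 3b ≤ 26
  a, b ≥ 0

Evaluate the objective at each vertex of the feasible region:
  z(0, 0) = 0
  z(13, 0) = -26  ←
  z(0, 8.667) = 69.33
The minimum is at a = 13, b = 0.

a = 13, b = 0, z = -26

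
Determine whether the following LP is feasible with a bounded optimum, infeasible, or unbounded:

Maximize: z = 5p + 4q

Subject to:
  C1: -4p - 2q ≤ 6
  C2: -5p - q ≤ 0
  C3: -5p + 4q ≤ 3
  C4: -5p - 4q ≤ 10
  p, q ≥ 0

Unbounded (objective can increase without bound)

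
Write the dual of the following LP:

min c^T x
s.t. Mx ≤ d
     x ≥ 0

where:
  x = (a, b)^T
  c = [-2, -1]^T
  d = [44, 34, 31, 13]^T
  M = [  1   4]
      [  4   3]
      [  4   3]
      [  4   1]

Primal min cᵀx s.t. Ax ≤ b, x ≥ 0  →  Dual max −bᵀy s.t. Aᵀy ≥ −c, y ≥ 0.

Maximize: z = -44y1 - 34y2 - 31y3 - 13y4

Subject to:
  y1 + 4y2 + 4y3 + 4y4 ≥ 2
  4y1 + 3y2 + 3y3 + y4 ≥ 1
  y1, y2, y3, y4 ≥ 0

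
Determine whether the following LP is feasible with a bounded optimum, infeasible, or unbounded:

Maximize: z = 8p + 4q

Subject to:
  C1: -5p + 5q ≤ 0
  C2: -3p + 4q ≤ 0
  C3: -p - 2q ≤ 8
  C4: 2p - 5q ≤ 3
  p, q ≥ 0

Unbounded (objective can increase without bound)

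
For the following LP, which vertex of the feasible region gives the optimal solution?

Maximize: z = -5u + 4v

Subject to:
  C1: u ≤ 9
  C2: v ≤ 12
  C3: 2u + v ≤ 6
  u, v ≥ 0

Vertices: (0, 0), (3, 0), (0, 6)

Evaluate the objective at each vertex of the feasible region:
  z(0, 0) = 0
  z(3, 0) = -15
  z(0, 6) = 24  ←
The maximum is at u = 0, v = 6.

(0, 6)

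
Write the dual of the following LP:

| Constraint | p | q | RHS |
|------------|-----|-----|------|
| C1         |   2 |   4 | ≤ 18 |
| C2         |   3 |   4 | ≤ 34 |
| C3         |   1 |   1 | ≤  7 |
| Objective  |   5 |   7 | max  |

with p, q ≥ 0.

Primal max cᵀx s.t. Ax ≤ b, x ≥ 0  →  Dual min bᵀy s.t. Aᵀy ≥ c, y ≥ 0.

Minimize: z = 18y1 + 34y2 + 7y3

Subject to:
  2y1 + 3y2 + y3 ≥ 5
  4y1 + 4y2 + y3 ≥ 7
  y1, y2, y3 ≥ 0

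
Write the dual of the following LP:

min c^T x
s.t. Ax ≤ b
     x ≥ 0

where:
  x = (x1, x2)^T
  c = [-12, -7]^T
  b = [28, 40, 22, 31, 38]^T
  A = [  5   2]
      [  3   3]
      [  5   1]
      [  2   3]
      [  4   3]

Primal min cᵀx s.t. Ax ≤ b, x ≥ 0  →  Dual max −bᵀy s.t. Aᵀy ≥ −c, y ≥ 0.

Maximize: z = -28y1 - 40y2 - 22y3 - 31y4 - 38y5

Subject to:
  5y1 + 3y2 + 5y3 + 2y4 + 4y5 ≥ 12
  2y1 + 3y2 + y3 + 3y4 + 3y5 ≥ 7
  y1, y2, y3, y4, y5 ≥ 0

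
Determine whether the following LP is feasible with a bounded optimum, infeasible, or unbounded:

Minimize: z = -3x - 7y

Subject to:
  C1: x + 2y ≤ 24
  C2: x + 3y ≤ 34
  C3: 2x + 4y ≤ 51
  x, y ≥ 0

Feasible with a bounded optimal solution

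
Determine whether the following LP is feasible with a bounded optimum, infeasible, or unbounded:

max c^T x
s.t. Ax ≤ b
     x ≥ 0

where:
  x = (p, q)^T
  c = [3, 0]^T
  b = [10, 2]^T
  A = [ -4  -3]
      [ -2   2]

Unbounded (objective can increase without bound)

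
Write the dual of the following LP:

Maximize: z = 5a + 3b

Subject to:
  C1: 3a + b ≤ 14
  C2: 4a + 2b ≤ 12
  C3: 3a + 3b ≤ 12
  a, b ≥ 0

Primal max cᵀx s.t. Ax ≤ b, x ≥ 0  →  Dual min bᵀy s.t. Aᵀy ≥ c, y ≥ 0.

Minimize: z = 14y1 + 12y2 + 12y3

Subject to:
  3y1 + 4y2 + 3y3 ≥ 5
  y1 + 2y2 + 3y3 ≥ 3
  y1, y2, y3 ≥ 0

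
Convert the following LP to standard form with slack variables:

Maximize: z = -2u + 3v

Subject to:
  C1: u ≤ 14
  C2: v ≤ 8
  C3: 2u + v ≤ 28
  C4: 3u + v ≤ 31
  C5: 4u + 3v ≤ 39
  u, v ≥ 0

max z = -2u + 3v

s.t.
  u + s1 = 14
  v + s2 = 8
  2u + v + s3 = 28
  3u + v + s4 = 31
  4u + 3v + s5 = 39
  u, v, s1, s2, s3, s4, s5 ≥ 0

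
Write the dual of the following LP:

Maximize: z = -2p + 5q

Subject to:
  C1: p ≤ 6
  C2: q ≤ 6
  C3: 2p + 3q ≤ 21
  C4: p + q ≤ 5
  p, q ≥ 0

Primal max cᵀx s.t. Ax ≤ b, x ≥ 0  →  Dual min bᵀy s.t. Aᵀy ≥ c, y ≥ 0.

Minimize: z = 6y1 + 6y2 + 21y3 + 5y4

Subject to:
  y1 + 2y3 + y4 ≥ -2
  y2 + 3y3 + y4 ≥ 5
  y1, y2, y3, y4 ≥ 0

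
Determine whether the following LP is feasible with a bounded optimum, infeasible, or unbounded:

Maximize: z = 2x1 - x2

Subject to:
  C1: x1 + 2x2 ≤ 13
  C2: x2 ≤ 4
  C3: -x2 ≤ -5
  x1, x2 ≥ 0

Infeasible (no feasible solution exists)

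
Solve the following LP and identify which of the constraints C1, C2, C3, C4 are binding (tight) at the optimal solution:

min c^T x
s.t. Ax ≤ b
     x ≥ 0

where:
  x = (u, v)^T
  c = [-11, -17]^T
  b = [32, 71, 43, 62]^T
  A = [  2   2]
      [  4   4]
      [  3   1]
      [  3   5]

At u = 9, v = 7, compute slack b - a·x for each constraint:
  C1: 32 − 32 = 0  (binding)
  C2: 71 − 64 = 7  (slack)
  C3: 43 − 34 = 9  (slack)
  C4: 62 − 62 = 0  (binding)

Optimal: u = 9, v = 7
Binding: C1, C4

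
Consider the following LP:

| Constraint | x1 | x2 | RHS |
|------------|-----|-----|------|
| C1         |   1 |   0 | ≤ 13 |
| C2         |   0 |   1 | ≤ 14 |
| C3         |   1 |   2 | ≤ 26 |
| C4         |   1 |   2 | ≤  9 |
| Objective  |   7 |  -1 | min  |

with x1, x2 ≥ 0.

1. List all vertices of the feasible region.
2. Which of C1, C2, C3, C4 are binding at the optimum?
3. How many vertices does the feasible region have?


1. (0, 0), (9, 0), (0, 4.5)
2. C4
3. 3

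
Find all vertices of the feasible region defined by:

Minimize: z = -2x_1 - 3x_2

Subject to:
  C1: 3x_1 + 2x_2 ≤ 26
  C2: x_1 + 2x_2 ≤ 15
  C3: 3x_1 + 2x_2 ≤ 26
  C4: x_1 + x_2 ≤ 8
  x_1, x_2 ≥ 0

(0, 0), (8, 0), (1, 7), (0, 7.5)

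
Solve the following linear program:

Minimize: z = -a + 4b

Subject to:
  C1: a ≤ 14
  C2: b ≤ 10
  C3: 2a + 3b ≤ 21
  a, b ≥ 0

Evaluate the objective at each vertex of the feasible region:
  z(0, 0) = 0
  z(10.5, 0) = -10.5  ←
  z(0, 7) = 28
The minimum is at a = 10.5, b = 0.

a = 10.5, b = 0, z = -10.5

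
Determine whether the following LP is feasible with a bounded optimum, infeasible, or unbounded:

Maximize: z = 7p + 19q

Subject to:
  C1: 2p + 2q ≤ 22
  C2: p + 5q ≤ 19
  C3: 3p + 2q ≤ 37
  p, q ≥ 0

Feasible with a bounded optimal solution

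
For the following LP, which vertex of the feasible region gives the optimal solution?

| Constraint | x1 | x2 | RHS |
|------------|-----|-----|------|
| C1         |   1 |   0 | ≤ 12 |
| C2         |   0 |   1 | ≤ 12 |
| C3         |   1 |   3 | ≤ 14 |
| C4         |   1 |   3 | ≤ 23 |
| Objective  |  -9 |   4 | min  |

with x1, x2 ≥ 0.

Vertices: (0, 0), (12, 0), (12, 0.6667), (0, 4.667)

Evaluate the objective at each vertex of the feasible region:
  z(0, 0) = 0
  z(12, 0) = -108  ←
  z(12, 0.6667) = -105.3
  z(0, 4.667) = 18.67
The minimum is at x1 = 12, x2 = 0.

(12, 0)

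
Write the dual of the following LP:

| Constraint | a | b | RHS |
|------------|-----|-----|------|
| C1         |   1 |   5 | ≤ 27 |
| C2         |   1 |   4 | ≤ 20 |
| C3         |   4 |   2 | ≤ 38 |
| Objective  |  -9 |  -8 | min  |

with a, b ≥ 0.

Primal min cᵀx s.t. Ax ≤ b, x ≥ 0  →  Dual max −bᵀy s.t. Aᵀy ≥ −c, y ≥ 0.

Maximize: z = -27y1 - 20y2 - 38y3

Subject to:
  y1 + y2 + 4y3 ≥ 9
  5y1 + 4y2 + 2y3 ≥ 8
  y1, y2, y3 ≥ 0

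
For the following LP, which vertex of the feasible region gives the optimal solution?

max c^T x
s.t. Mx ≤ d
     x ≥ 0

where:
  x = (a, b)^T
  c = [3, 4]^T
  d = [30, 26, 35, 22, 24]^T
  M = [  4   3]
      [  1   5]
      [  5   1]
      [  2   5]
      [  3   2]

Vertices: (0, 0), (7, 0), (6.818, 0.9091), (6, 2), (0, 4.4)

Evaluate the objective at each vertex of the feasible region:
  z(0, 0) = 0
  z(7, 0) = 21
  z(6.818, 0.9091) = 24.09
  z(6, 2) = 26  ←
  z(0, 4.4) = 17.6
The maximum is at a = 6, b = 2.

(6, 2)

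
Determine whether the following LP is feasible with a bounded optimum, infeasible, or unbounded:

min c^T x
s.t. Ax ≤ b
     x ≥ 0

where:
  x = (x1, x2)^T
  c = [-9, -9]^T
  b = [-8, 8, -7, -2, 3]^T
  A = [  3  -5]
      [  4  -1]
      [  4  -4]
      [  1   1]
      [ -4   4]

Infeasible (no feasible solution exists)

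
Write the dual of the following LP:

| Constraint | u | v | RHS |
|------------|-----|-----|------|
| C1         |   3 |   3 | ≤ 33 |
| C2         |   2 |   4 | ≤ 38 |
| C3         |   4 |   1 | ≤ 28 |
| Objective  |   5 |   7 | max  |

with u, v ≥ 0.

Primal max cᵀx s.t. Ax ≤ b, x ≥ 0  →  Dual min bᵀy s.t. Aᵀy ≥ c, y ≥ 0.

Minimize: z = 33y1 + 38y2 + 28y3

Subject to:
  3y1 + 2y2 + 4y3 ≥ 5
  3y1 + 4y2 + y3 ≥ 7
  y1, y2, y3 ≥ 0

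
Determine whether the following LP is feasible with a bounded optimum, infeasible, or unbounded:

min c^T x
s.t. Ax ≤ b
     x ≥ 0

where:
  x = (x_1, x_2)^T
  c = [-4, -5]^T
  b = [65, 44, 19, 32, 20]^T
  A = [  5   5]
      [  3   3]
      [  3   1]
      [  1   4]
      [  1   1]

Feasible with a bounded optimal solution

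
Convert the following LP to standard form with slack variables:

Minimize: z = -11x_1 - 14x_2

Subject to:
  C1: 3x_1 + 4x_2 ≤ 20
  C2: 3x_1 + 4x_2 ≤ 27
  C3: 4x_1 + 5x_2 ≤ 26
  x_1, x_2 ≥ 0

min z = -11x_1 - 14x_2

s.t.
  3x_1 + 4x_2 + s1 = 20
  3x_1 + 4x_2 + s2 = 27
  4x_1 + 5x_2 + s3 = 26
  x_1, x_2, s1, s2, s3 ≥ 0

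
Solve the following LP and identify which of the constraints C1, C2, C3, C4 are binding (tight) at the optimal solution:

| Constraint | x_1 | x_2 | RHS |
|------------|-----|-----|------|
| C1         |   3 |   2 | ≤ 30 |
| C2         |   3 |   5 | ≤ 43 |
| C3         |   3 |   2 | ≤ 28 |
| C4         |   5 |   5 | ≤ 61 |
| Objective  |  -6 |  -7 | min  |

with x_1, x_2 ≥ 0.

At x_1 = 6, x_2 = 5, compute slack b - a·x for each constraint:
  C1: 30 − 28 = 2  (slack)
  C2: 43 − 43 = 0  (binding)
  C3: 28 − 28 = 0  (binding)
  C4: 61 − 55 = 6  (slack)

Optimal: x_1 = 6, x_2 = 5
Binding: C2, C3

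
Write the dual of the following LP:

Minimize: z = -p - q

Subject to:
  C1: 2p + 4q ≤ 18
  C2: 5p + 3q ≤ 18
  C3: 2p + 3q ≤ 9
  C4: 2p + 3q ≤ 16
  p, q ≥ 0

Primal min cᵀx s.t. Ax ≤ b, x ≥ 0  →  Dual max −bᵀy s.t. Aᵀy ≥ −c, y ≥ 0.

Maximize: z = -18y1 - 18y2 - 9y3 - 16y4

Subject to:
  2y1 + 5y2 + 2y3 + 2y4 ≥ 1
  4y1 + 3y2 + 3y3 + 3y4 ≥ 1
  y1, y2, y3, y4 ≥ 0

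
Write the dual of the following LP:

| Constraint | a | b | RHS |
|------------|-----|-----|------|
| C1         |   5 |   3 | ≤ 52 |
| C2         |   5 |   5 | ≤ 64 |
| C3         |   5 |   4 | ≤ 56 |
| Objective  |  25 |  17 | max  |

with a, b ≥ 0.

Primal max cᵀx s.t. Ax ≤ b, x ≥ 0  →  Dual min bᵀy s.t. Aᵀy ≥ c, y ≥ 0.

Minimize: z = 52y1 + 64y2 + 56y3

Subject to:
  5y1 + 5y2 + 5y3 ≥ 25
  3y1 + 5y2 + 4y3 ≥ 17
  y1, y2, y3 ≥ 0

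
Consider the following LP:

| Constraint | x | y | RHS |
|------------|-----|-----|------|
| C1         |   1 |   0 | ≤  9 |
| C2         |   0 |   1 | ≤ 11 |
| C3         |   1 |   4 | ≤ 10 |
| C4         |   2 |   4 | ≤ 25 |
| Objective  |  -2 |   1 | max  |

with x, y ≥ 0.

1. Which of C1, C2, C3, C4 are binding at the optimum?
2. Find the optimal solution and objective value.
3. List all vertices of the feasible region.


1. C3
2. x = 0, y = 2.5, z = 2.5
3. (0, 0), (9, 0), (9, 0.25), (0, 2.5)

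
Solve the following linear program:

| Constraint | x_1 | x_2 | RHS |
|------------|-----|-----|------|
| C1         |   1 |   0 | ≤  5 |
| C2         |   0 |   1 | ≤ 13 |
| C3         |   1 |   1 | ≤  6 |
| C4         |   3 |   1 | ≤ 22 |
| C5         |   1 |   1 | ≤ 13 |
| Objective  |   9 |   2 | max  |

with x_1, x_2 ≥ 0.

Evaluate the objective at each vertex of the feasible region:
  z(0, 0) = 0
  z(5, 0) = 45
  z(5, 1) = 47  ←
  z(0, 6) = 12
The maximum is at x_1 = 5, x_2 = 1.

x_1 = 5, x_2 = 1, z = 47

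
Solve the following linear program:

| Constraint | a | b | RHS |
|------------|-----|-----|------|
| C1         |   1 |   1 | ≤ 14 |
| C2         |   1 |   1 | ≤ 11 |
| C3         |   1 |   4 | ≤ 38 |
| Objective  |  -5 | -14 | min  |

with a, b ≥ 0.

Evaluate the objective at each vertex of the feasible region:
  z(0, 0) = 0
  z(11, 0) = -55
  z(2, 9) = -136  ←
  z(0, 9.5) = -133
The minimum is at a = 2, b = 9.

a = 2, b = 9, z = -136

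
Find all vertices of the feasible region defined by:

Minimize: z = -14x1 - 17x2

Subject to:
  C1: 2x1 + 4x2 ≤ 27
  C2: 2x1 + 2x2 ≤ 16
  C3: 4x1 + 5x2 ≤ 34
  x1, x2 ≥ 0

(0, 0), (8, 0), (6, 2), (0.1667, 6.667), (0, 6.75)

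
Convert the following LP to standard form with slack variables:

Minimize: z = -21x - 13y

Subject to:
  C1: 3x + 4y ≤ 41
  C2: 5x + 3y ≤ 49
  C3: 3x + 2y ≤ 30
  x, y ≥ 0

min z = -21x - 13y

s.t.
  3x + 4y + s1 = 41
  5x + 3y + s2 = 49
  3x + 2y + s3 = 30
  x, y, s1, s2, s3 ≥ 0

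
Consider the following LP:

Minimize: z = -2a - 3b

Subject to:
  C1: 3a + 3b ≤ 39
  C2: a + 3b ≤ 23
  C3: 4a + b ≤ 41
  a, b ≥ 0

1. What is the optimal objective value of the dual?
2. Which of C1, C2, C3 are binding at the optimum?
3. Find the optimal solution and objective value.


1. -31
2. C1, C2
3. a = 8, b = 5, z = -31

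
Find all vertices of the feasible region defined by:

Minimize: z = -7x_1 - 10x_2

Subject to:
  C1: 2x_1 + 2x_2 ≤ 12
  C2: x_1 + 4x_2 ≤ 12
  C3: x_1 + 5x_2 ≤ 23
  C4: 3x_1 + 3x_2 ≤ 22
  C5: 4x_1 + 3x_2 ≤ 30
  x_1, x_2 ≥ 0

(0, 0), (6, 0), (4, 2), (0, 3)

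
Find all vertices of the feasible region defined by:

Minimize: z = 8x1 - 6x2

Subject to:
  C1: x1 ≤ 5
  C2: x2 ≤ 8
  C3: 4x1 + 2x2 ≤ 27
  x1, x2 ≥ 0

(0, 0), (5, 0), (5, 3.5), (2.75, 8), (0, 8)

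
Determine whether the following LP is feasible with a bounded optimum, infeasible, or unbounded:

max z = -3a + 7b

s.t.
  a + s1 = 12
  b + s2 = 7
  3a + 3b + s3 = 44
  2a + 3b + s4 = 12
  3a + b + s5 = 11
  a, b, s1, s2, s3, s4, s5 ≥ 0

Feasible with a bounded optimal solution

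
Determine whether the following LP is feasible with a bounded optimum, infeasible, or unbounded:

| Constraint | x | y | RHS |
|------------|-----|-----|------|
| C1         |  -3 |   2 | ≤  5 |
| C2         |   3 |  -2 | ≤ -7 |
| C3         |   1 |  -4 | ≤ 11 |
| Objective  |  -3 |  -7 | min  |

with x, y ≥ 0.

Infeasible (no feasible solution exists)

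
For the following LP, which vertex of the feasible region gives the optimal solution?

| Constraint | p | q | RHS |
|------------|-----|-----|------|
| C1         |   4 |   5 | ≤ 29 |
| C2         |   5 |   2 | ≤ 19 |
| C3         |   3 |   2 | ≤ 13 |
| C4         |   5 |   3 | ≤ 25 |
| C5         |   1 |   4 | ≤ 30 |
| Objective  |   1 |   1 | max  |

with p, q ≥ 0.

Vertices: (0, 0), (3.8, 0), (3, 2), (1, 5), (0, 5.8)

Evaluate the objective at each vertex of the feasible region:
  z(0, 0) = 0
  z(3.8, 0) = 3.8
  z(3, 2) = 5
  z(1, 5) = 6  ←
  z(0, 5.8) = 5.8
The maximum is at p = 1, q = 5.

(1, 5)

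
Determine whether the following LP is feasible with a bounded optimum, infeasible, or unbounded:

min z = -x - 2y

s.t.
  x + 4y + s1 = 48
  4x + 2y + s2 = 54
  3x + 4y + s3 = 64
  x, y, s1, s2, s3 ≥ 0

Feasible with a bounded optimal solution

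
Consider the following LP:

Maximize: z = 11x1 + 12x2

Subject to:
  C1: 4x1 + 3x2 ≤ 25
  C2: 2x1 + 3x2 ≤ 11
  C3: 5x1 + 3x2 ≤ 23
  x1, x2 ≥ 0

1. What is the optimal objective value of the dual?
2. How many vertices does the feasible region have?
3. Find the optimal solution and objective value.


1. 56
2. 4
3. x1 = 4, x2 = 1, z = 56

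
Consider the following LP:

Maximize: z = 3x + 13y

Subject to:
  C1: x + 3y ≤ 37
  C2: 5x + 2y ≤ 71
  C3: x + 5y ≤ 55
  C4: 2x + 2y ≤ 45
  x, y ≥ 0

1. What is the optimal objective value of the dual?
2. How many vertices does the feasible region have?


1. 147
2. 5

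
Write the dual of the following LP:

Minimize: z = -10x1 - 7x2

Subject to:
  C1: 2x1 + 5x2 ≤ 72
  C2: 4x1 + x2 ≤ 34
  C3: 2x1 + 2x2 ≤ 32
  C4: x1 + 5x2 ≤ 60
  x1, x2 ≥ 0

Primal min cᵀx s.t. Ax ≤ b, x ≥ 0  →  Dual max −bᵀy s.t. Aᵀy ≥ −c, y ≥ 0.

Maximize: z = -72y1 - 34y2 - 32y3 - 60y4

Subject to:
  2y1 + 4y2 + 2y3 + y4 ≥ 10
  5y1 + y2 + 2y3 + 5y4 ≥ 7
  y1, y2, y3, y4 ≥ 0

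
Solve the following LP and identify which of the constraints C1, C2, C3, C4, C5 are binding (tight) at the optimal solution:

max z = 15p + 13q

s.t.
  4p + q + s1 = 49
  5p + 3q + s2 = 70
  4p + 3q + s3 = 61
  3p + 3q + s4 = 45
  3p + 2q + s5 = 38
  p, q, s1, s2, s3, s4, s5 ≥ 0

At p = 8, q = 7, compute slack b - a·x for each constraint:
  C1: 49 − 39 = 10  (slack)
  C2: 70 − 61 = 9  (slack)
  C3: 61 − 53 = 8  (slack)
  C4: 45 − 45 = 0  (binding)
  C5: 38 − 38 = 0  (binding)

Optimal: p = 8, q = 7
Binding: C4, C5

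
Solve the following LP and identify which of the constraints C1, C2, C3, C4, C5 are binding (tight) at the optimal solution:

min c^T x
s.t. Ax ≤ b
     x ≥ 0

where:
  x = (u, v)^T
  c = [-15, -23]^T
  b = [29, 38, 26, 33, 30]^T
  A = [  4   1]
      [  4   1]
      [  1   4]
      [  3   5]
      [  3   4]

At u = 6, v = 3, compute slack b - a·x for each constraint:
  C1: 29 − 27 = 2  (slack)
  C2: 38 − 27 = 11  (slack)
  C3: 26 − 18 = 8  (slack)
  C4: 33 − 33 = 0  (binding)
  C5: 30 − 30 = 0  (binding)

Optimal: u = 6, v = 3
Binding: C4, C5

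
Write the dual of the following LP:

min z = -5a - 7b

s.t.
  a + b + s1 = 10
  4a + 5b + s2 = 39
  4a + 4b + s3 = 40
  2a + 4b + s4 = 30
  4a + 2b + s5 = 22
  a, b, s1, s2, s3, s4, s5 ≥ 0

Primal min cᵀx s.t. Ax ≤ b, x ≥ 0  →  Dual max −bᵀy s.t. Aᵀy ≥ −c, y ≥ 0.

Maximize: z = -10y1 - 39y2 - 40y3 - 30y4 - 22y5

Subject to:
  y1 + 4y2 + 4y3 + 2y4 + 4y5 ≥ 5
  y1 + 5y2 + 4y3 + 4y4 + 2y5 ≥ 7
  y1, y2, y3, y4, y5 ≥ 0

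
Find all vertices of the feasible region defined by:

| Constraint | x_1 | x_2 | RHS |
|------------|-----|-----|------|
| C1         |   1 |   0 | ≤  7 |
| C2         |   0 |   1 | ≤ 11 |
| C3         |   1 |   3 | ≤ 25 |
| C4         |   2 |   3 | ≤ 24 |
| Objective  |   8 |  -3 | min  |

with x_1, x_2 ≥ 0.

(0, 0), (7, 0), (7, 3.333), (0, 8)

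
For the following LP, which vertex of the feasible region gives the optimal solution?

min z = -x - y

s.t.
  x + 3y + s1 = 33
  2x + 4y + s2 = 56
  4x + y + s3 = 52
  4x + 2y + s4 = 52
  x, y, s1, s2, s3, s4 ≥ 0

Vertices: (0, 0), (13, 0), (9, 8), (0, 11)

Evaluate the objective at each vertex of the feasible region:
  z(0, 0) = 0
  z(13, 0) = -13
  z(9, 8) = -17  ←
  z(0, 11) = -11
The minimum is at x = 9, y = 8.

(9, 8)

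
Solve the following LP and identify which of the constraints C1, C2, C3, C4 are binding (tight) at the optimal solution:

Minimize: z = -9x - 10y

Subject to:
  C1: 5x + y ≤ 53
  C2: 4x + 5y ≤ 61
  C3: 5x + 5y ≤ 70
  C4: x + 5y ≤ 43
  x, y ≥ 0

At x = 9, y = 5, compute slack b - a·x for each constraint:
  C1: 53 − 50 = 3  (slack)
  C2: 61 − 61 = 0  (binding)
  C3: 70 − 70 = 0  (binding)
  C4: 43 − 34 = 9  (slack)

Optimal: x = 9, y = 5
Binding: C2, C3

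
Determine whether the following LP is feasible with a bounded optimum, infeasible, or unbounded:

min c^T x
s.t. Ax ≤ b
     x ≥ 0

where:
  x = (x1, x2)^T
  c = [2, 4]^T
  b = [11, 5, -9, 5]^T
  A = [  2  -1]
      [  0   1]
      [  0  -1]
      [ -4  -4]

Infeasible (no feasible solution exists)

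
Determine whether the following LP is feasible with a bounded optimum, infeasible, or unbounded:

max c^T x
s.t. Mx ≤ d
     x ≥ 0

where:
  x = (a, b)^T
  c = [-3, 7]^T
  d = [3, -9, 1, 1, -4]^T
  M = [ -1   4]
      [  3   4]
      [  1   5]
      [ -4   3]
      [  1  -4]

Infeasible (no feasible solution exists)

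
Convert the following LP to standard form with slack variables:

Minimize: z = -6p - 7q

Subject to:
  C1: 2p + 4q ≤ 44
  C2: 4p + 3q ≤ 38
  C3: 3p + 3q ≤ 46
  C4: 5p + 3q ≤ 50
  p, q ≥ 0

min z = -6p - 7q

s.t.
  2p + 4q + s1 = 44
  4p + 3q + s2 = 38
  3p + 3q + s3 = 46
  5p + 3q + s4 = 50
  p, q, s1, s2, s3, s4 ≥ 0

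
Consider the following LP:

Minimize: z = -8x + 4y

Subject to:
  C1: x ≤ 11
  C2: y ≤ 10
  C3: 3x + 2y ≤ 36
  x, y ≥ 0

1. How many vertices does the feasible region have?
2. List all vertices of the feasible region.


1. 5
2. (0, 0), (11, 0), (11, 1.5), (5.333, 10), (0, 10)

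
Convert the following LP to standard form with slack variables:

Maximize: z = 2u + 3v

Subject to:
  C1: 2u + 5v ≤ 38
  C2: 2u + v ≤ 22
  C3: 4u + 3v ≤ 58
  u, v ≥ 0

max z = 2u + 3v

s.t.
  2u + 5v + s1 = 38
  2u + v + s2 = 22
  4u + 3v + s3 = 58
  u, v, s1, s2, s3 ≥ 0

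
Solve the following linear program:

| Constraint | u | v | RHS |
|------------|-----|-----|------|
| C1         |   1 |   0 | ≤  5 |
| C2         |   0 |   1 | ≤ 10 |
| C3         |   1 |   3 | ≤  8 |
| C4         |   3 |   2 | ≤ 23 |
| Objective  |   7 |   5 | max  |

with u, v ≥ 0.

Evaluate the objective at each vertex of the feasible region:
  z(0, 0) = 0
  z(5, 0) = 35
  z(5, 1) = 40  ←
  z(0, 2.667) = 13.33
The maximum is at u = 5, v = 1.

u = 5, v = 1, z = 40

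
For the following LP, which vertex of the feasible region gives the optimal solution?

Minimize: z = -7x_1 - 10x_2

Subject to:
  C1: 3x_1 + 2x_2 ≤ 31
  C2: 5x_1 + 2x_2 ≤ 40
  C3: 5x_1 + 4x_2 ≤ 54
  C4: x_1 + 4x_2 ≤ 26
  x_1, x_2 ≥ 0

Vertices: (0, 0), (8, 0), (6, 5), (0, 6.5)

Evaluate the objective at each vertex of the feasible region:
  z(0, 0) = 0
  z(8, 0) = -56
  z(6, 5) = -92  ←
  z(0, 6.5) = -65
The minimum is at x_1 = 6, x_2 = 5.

(6, 5)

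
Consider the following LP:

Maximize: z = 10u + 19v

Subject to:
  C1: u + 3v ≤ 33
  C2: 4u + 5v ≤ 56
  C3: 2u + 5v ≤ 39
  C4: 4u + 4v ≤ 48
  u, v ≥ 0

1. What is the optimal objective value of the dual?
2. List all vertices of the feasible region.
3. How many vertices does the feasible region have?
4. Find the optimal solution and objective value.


1. 165
2. (0, 0), (12, 0), (7, 5), (0, 7.8)
3. 4
4. u = 7, v = 5, z = 165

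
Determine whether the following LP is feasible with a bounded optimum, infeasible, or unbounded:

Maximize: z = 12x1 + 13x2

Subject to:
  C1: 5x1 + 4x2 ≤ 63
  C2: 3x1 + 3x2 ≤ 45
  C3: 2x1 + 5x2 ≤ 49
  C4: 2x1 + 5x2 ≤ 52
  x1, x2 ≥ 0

Feasible with a bounded optimal solution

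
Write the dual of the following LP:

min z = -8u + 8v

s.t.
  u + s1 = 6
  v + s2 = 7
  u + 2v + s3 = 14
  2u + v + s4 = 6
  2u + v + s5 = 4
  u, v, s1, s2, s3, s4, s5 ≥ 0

Primal min cᵀx s.t. Ax ≤ b, x ≥ 0  →  Dual max −bᵀy s.t. Aᵀy ≥ −c, y ≥ 0.

Maximize: z = -6y1 - 7y2 - 14y3 - 6y4 - 4y5

Subject to:
  y1 + y3 + 2y4 + 2y5 ≥ 8
  y2 + 2y3 + y4 + y5 ≥ -8
  y1, y2, y3, y4, y5 ≥ 0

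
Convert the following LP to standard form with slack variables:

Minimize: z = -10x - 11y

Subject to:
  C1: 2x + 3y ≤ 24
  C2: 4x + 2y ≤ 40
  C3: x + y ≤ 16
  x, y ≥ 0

min z = -10x - 11y

s.t.
  2x + 3y + s1 = 24
  4x + 2y + s2 = 40
  x + y + s3 = 16
  x, y, s1, s2, s3 ≥ 0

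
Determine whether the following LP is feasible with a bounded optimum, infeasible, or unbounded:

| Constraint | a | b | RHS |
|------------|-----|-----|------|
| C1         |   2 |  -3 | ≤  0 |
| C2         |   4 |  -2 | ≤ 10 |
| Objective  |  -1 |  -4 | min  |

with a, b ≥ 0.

Unbounded (objective can decrease without bound)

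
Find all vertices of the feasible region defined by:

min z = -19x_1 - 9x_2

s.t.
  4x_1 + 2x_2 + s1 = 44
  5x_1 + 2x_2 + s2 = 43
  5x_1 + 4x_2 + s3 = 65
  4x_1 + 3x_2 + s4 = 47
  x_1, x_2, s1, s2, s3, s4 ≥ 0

(0, 0), (8.6, 0), (5, 9), (0, 15.67)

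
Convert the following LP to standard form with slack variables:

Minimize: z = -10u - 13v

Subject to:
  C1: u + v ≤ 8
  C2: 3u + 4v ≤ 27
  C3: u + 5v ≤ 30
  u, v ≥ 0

min z = -10u - 13v

s.t.
  u + v + s1 = 8
  3u + 4v + s2 = 27
  u + 5v + s3 = 30
  u, v, s1, s2, s3 ≥ 0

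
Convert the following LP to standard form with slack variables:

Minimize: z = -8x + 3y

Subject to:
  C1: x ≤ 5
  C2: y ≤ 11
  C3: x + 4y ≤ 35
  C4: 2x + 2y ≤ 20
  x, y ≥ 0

min z = -8x + 3y

s.t.
  x + s1 = 5
  y + s2 = 11
  x + 4y + s3 = 35
  2x + 2y + s4 = 20
  x, y, s1, s2, s3, s4 ≥ 0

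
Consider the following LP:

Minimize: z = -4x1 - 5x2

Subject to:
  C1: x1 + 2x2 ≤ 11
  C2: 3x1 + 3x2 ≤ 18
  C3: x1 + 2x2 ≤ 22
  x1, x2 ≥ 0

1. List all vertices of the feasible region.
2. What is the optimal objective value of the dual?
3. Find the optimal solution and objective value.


1. (0, 0), (6, 0), (1, 5), (0, 5.5)
2. -29
3. x1 = 1, x2 = 5, z = -29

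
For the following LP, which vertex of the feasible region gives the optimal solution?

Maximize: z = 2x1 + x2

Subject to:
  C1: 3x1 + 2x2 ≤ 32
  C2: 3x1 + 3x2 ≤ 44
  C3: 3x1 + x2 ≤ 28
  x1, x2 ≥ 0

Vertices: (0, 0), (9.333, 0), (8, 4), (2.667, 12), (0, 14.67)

Evaluate the objective at each vertex of the feasible region:
  z(0, 0) = 0
  z(9.333, 0) = 18.67
  z(8, 4) = 20  ←
  z(2.667, 12) = 17.33
  z(0, 14.67) = 14.67
The maximum is at x1 = 8, x2 = 4.

(8, 4)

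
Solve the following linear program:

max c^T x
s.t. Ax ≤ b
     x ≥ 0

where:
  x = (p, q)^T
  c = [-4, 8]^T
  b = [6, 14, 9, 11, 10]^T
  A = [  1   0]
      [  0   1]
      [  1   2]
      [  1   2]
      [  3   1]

Evaluate the objective at each vertex of the feasible region:
  z(0, 0) = 0
  z(3.333, 0) = -13.33
  z(2.2, 3.4) = 18.4
  z(0, 4.5) = 36  ←
The maximum is at p = 0, q = 4.5.

p = 0, q = 4.5, z = 36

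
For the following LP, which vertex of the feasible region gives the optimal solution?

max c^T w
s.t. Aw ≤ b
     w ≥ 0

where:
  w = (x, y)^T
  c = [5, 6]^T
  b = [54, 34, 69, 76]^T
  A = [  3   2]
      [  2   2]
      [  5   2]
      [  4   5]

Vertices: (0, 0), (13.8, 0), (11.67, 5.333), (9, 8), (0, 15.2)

Evaluate the objective at each vertex of the feasible region:
  z(0, 0) = 0
  z(13.8, 0) = 69
  z(11.67, 5.333) = 90.33
  z(9, 8) = 93  ←
  z(0, 15.2) = 91.2
The maximum is at x = 9, y = 8.

(9, 8)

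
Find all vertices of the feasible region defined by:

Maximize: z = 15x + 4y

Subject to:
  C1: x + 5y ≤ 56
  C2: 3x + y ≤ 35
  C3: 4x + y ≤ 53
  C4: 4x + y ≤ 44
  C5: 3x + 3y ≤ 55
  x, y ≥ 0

(0, 0), (11, 0), (9, 8), (8.5, 9.5), (0, 11.2)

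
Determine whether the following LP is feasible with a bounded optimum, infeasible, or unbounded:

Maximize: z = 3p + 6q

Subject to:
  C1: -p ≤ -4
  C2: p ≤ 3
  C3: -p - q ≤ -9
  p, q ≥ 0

Infeasible (no feasible solution exists)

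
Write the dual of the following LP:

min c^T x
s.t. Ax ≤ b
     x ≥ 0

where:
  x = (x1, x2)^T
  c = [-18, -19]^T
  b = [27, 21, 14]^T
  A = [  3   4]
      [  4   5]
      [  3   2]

Primal min cᵀx s.t. Ax ≤ b, x ≥ 0  →  Dual max −bᵀy s.t. Aᵀy ≥ −c, y ≥ 0.

Maximize: z = -27y1 - 21y2 - 14y3

Subject to:
  3y1 + 4y2 + 3y3 ≥ 18
  4y1 + 5y2 + 2y3 ≥ 19
  y1, y2, y3 ≥ 0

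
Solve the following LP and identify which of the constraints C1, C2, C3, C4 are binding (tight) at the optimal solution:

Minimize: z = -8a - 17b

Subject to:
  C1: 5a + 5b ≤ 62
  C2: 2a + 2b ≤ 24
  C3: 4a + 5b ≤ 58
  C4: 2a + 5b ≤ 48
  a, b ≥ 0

At a = 4, b = 8, compute slack b - a·x for each constraint:
  C1: 62 − 60 = 2  (slack)
  C2: 24 − 24 = 0  (binding)
  C3: 58 − 56 = 2  (slack)
  C4: 48 − 48 = 0  (binding)

Optimal: a = 4, b = 8
Binding: C2, C4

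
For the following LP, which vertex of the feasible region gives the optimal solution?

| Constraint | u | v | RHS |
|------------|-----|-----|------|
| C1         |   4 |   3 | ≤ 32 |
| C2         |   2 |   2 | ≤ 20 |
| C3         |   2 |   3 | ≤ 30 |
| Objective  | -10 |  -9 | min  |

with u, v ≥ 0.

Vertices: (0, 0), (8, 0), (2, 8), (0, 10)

Evaluate the objective at each vertex of the feasible region:
  z(0, 0) = 0
  z(8, 0) = -80
  z(2, 8) = -92  ←
  z(0, 10) = -90
The minimum is at u = 2, v = 8.

(2, 8)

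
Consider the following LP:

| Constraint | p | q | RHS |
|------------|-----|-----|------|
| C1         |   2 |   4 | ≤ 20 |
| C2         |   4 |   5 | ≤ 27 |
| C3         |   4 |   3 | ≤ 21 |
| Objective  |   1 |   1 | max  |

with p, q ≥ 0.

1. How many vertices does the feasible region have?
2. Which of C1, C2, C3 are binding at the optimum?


1. 5
2. C2, C3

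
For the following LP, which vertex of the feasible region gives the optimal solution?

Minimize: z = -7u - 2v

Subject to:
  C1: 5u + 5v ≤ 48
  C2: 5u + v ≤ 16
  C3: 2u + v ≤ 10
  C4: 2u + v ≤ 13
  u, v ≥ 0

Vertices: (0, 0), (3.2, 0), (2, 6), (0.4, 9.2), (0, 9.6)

Evaluate the objective at each vertex of the feasible region:
  z(0, 0) = 0
  z(3.2, 0) = -22.4
  z(2, 6) = -26  ←
  z(0.4, 9.2) = -21.2
  z(0, 9.6) = -19.2
The minimum is at u = 2, v = 6.

(2, 6)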